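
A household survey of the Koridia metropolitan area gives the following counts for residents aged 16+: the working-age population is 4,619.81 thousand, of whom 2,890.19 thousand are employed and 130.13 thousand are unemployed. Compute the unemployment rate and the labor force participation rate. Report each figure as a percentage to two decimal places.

Labor force = employed + unemployed = 2,890.19 + 130.13 = 3,020.32 thousand.
Unemployment rate = 130.13 / 3,020.32 = 4.31%.
Labor force participation rate = 3,020.32 / 4,619.81 = 65.38%.

Unemployment rate ≈ 4.31%; labor force participation rate ≈ 65.38%.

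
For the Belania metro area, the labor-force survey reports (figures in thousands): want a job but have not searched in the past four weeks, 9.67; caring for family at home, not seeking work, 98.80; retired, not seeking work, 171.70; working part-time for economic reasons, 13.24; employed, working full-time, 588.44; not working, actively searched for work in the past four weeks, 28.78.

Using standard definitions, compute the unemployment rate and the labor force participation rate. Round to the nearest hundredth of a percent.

Unemployment rate ≈ 4.56%; labor force participation rate ≈ 69.23%.

Employed = 13.24 + 588.44 = 601.68 thousand (anyone who worked, including part-time for economic reasons, counts as employed).
Unemployed = 28.78 thousand.
Labor force = 601.68 + 28.78 = 630.46 thousand.
Not in labor force = 9.67 + 98.80 + 171.70 = 280.17 thousand (those not working and not actively searching are outside the labor force — including those who want a job but have given up searching).
Civilian working-age population = 630.46 + 280.17 = 910.63 thousand.
Unemployment rate = 28.78 / 630.46 = 4.56%.
Labor force participation rate = 630.46 / 910.63 = 69.23%.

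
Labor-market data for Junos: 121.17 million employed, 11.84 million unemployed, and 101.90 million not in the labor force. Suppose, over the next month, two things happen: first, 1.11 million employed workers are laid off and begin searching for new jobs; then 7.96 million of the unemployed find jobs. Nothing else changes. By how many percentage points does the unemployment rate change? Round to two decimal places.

The unemployment rate changes by −5.15 percentage points.

Initially, labor force = 121.17 + 11.84 = 133.01 million, so u = 11.84/133.01 = 8.90%.
After the first change, employed falls and unemployed rises by 1.11; labor force unchanged → E = 120.06, U = 12.95, labor force = 133.01 million.
After the second change, unemployed falls and employed rises by 7.96; labor force unchanged → E = 128.02, U = 4.99, labor force = 133.01 million.
New unemployment rate = 4.99 / 133.01 = 3.75%.
Change = 3.75% − 8.90% = −5.15 percentage points.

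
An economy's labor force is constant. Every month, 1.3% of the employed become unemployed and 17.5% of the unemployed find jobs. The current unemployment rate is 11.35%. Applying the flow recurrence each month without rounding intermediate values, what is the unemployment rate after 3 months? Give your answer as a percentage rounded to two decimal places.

Unemployment rate after three months ≈ 9.29%.

With a fixed labor force, u_{t+1} = u_t + s·(1−u_t) − f·u_t = u_t·(1−s−f) + s.
Here 1−s−f = 0.812 and s = 0.013.
u_1 = 0.113500 × 0.812 + 0.013 = 0.105162.
u_2 = 0.105162 × 0.812 + 0.013 = 0.098392.
u_3 = 0.098392 × 0.812 + 0.013 = 0.092894.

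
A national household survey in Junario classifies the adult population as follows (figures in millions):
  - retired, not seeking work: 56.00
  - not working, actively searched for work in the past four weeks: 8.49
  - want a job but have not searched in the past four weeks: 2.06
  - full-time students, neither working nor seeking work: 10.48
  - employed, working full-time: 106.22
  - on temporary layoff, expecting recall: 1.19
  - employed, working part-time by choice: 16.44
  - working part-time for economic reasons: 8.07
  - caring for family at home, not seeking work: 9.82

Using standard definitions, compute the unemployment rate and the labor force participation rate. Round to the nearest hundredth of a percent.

Unemployment rate ≈ 6.89%; labor force participation rate ≈ 64.18%.

Employed = 106.22 + 16.44 + 8.07 = 130.73 million (anyone who worked, including part-time for economic reasons, counts as employed).
Unemployed = 8.49 + 1.19 = 9.68 million (jobless and actively searching, or on temporary layoff).
Labor force = 130.73 + 9.68 = 140.41 million.
Not in labor force = 56.00 + 2.06 + 10.48 + 9.82 = 78.36 million (those not working and not actively searching are outside the labor force — including those who want a job but have given up searching).
Civilian working-age population = 140.41 + 78.36 = 218.77 million.
Unemployment rate = 9.68 / 140.41 = 6.89%.
Labor force participation rate = 140.41 / 218.77 = 64.18%.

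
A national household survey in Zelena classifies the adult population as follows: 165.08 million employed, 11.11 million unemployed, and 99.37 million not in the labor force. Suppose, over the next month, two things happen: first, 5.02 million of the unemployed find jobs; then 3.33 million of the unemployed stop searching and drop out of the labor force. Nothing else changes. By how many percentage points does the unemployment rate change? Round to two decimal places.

The unemployment rate changes by −4.71 percentage points.

Initially, labor force = 165.08 + 11.11 = 176.19 million, so u = 11.11/176.19 = 6.31%.
After the first change, unemployed falls and employed rises by 5.02; labor force unchanged → E = 170.10, U = 6.09, labor force = 176.19 million.
After the second change, unemployed and labor force both fall by 3.33 → E = 170.10, U = 2.76, labor force = 172.86 million.
New unemployment rate = 2.76 / 172.86 = 1.60%.
Change = 1.60% − 6.31% = −4.71 percentage points.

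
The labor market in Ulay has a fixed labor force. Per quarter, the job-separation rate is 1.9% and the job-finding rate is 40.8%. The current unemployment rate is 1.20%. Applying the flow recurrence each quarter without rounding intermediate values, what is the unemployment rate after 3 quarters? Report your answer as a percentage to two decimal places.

Unemployment rate after three quarters ≈ 3.84%.

With a fixed labor force, u_{t+1} = u_t + s·(1−u_t) − f·u_t = u_t·(1−s−f) + s.
Here 1−s−f = 0.573 and s = 0.019.
u_1 = 0.012000 × 0.573 + 0.019 = 0.025876.
u_2 = 0.025876 × 0.573 + 0.019 = 0.033827.
u_3 = 0.033827 × 0.573 + 0.019 = 0.038383.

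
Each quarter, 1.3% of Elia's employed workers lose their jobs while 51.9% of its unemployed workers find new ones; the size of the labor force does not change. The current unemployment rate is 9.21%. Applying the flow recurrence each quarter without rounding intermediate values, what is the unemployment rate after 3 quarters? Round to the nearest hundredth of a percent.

With a fixed labor force, u_{t+1} = u_t + s·(1−u_t) − f·u_t = u_t·(1−s−f) + s.
Here 1−s−f = 0.468 and s = 0.013.
u_1 = 0.092100 × 0.468 + 0.013 = 0.056103.
u_2 = 0.056103 × 0.468 + 0.013 = 0.039256.
u_3 = 0.039256 × 0.468 + 0.013 = 0.031372.

Unemployment rate after three quarters ≈ 3.14%.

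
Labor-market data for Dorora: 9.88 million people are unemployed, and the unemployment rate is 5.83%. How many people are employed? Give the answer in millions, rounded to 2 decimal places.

Labor force = U / u = 9.88 / 0.0583 ≈ 169.47 million.
Employed = labor force − unemployed = 169.47 − 9.88 = 159.59 million.

About 159.59 million are employed.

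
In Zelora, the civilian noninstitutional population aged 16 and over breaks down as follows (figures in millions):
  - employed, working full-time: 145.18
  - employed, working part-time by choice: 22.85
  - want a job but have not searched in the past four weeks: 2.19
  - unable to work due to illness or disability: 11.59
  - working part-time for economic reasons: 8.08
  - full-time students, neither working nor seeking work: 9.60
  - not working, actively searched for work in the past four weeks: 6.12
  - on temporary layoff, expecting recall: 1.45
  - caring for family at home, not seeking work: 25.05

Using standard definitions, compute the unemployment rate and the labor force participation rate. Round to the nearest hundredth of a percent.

Employed = 145.18 + 22.85 + 8.08 = 176.11 million (anyone who worked, including part-time for economic reasons, counts as employed).
Unemployed = 6.12 + 1.45 = 7.57 million (jobless and actively searching, or on temporary layoff).
Labor force = 176.11 + 7.57 = 183.68 million.
Not in labor force = 2.19 + 11.59 + 9.60 + 25.05 = 48.43 million (those not working and not actively searching are outside the labor force — including those who want a job but have given up searching).
Civilian working-age population = 183.68 + 48.43 = 232.11 million.
Unemployment rate = 7.57 / 183.68 = 4.12%.
Labor force participation rate = 183.68 / 232.11 = 79.13%.

Unemployment rate ≈ 4.12%; labor force participation rate ≈ 79.13%.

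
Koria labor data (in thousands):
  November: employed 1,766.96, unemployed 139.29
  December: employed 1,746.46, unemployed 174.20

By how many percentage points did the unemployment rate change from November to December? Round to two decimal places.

The unemployment rate changed by +1.76 percentage points.

November: labor force = 1,766.96 + 139.29 = 1,906.25; u = 139.29/1,906.25 = 7.31%.
December: labor force = 1,746.46 + 174.20 = 1,920.66; u = 174.20/1,920.66 = 9.07%.
Change = 9.07% − 7.31% = +1.76 pp.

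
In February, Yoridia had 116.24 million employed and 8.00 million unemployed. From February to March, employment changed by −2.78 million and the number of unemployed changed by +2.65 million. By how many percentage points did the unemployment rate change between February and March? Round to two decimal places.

The unemployment rate changed by +2.14 percentage points.

February: labor force = 116.24 + 8.00 = 124.24; u = 8.00/124.24 = 6.44%.
March: labor force = 113.46 + 10.65 = 124.11; u = 10.65/124.11 = 8.58%.
Change = 8.58% − 6.44% = +2.14 pp.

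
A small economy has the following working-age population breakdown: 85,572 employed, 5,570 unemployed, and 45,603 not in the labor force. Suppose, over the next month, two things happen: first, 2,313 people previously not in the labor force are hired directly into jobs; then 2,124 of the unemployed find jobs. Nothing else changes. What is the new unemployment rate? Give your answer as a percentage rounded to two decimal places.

Initially, labor force = 85,572 + 5,570 = 91,142, so u = 5,570/91,142 = 6.11%.
After the first change, employed and labor force both rise by 2,313; unemployed unchanged → E = 87,885, U = 5,570, labor force = 93,455.
After the second change, unemployed falls and employed rises by 2,124; labor force unchanged → E = 90,009, U = 3,446, labor force = 93,455.
New unemployment rate = 3,446 / 93,455 = 3.69%.

New unemployment rate ≈ 3.69%.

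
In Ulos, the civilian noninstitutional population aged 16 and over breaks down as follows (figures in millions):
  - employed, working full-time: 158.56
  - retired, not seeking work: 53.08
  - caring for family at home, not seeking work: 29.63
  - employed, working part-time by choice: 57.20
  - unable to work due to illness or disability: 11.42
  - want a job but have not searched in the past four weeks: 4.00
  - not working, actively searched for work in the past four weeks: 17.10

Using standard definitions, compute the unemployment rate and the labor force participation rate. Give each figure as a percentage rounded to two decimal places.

Unemployment rate ≈ 7.34%; labor force participation rate ≈ 70.35%.

Employed = 158.56 + 57.20 = 215.76 million.
Unemployed = 17.10 million.
Labor force = 215.76 + 17.10 = 232.86 million.
Not in labor force = 53.08 + 29.63 + 11.42 + 4.00 = 98.13 million (those not working and not actively searching are outside the labor force — including those who want a job but have given up searching).
Civilian working-age population = 232.86 + 98.13 = 330.99 million.
Unemployment rate = 17.10 / 232.86 = 7.34%.
Labor force participation rate = 232.86 / 330.99 = 70.35%.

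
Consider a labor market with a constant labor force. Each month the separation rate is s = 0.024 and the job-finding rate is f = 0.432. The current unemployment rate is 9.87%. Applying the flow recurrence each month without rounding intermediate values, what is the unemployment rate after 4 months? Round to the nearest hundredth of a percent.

With a fixed labor force, u_{t+1} = u_t + s·(1−u_t) − f·u_t = u_t·(1−s−f) + s.
Here 1−s−f = 0.544 and s = 0.024.
u_1 = 0.098700 × 0.544 + 0.024 = 0.077693.
u_2 = 0.077693 × 0.544 + 0.024 = 0.066265.
u_3 = 0.066265 × 0.544 + 0.024 = 0.060048.
u_4 = 0.060048 × 0.544 + 0.024 = 0.056666.

Unemployment rate after four months ≈ 5.67%.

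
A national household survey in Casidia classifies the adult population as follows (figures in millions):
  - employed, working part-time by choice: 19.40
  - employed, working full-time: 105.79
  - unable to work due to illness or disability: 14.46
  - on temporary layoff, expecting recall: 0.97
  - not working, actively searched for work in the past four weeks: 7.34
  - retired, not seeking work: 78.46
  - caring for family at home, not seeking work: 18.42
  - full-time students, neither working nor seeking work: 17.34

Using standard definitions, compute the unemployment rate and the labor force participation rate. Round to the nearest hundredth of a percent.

Employed = 19.40 + 105.79 = 125.19 million.
Unemployed = 0.97 + 7.34 = 8.31 million (jobless and actively searching, or on temporary layoff).
Labor force = 125.19 + 8.31 = 133.50 million.
Not in labor force = 14.46 + 78.46 + 18.42 + 17.34 = 128.68 million (those not working and not actively searching are outside the labor force).
Civilian working-age population = 133.50 + 128.68 = 262.18 million.
Unemployment rate = 8.31 / 133.50 = 6.22%.
Labor force participation rate = 133.50 / 262.18 = 50.92%.

Unemployment rate ≈ 6.22%; labor force participation rate ≈ 50.92%.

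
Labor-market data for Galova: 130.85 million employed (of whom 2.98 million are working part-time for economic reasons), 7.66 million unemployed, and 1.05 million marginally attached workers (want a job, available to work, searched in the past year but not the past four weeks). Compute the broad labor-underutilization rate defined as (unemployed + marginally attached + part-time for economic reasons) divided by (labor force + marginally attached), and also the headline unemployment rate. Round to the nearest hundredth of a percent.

Broad underutilization rate ≈ 8.38%; headline unemployment rate ≈ 5.53%.

Labor force = 130.85 + 7.66 = 138.51 million.
Numerator = 7.66 + 1.05 + 2.98 = 11.69 million.
Denominator = 138.51 + 1.05 = 139.56 million.
Broad rate = 11.69 / 139.56 = 8.38%.
Headline unemployment rate = 7.66 / 138.51 = 5.53%.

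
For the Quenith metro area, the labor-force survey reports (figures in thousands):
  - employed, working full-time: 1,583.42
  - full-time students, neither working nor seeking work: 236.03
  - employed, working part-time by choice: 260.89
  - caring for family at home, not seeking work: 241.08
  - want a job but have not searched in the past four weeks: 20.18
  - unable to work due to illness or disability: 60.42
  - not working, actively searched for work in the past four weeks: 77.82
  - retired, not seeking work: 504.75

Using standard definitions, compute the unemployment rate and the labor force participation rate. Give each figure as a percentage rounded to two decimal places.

Employed = 1,583.42 + 260.89 = 1,844.31 thousand.
Unemployed = 77.82 thousand.
Labor force = 1,844.31 + 77.82 = 1,922.13 thousand.
Not in labor force = 236.03 + 241.08 + 20.18 + 60.42 + 504.75 = 1,062.46 thousand (those not working and not actively searching are outside the labor force — including those who want a job but have given up searching).
Civilian working-age population = 1,922.13 + 1,062.46 = 2,984.59 thousand.
Unemployment rate = 77.82 / 1,922.13 = 4.05%.
Labor force participation rate = 1,922.13 / 2,984.59 = 64.40%.

Unemployment rate ≈ 4.05%; labor force participation rate ≈ 64.40%.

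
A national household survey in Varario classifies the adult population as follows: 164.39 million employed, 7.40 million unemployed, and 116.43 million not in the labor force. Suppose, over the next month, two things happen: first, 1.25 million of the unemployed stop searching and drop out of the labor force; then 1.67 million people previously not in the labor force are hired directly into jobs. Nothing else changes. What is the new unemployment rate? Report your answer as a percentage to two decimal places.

New unemployment rate ≈ 3.57%.

Initially, labor force = 164.39 + 7.40 = 171.79 million, so u = 7.40/171.79 = 4.31%.
After the first change, unemployed and labor force both fall by 1.25 → E = 164.39, U = 6.15, labor force = 170.54 million.
After the second change, employed and labor force both rise by 1.67; unemployed unchanged → E = 166.06, U = 6.15, labor force = 172.21 million.
New unemployment rate = 6.15 / 172.21 = 3.57%.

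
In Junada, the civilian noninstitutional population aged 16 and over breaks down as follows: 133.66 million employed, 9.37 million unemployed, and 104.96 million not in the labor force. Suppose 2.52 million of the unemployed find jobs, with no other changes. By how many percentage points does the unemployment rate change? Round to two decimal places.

Initially, labor force = 133.66 + 9.37 = 143.03 million, so u = 9.37/143.03 = 6.55%.
After the change, unemployed falls and employed rises by 2.52; labor force unchanged → E = 136.18, U = 6.85, labor force = 143.03 million.
New unemployment rate = 6.85 / 143.03 = 4.79%.
Change = 4.79% − 6.55% = −1.76 percentage points.

The unemployment rate changes by −1.76 percentage points.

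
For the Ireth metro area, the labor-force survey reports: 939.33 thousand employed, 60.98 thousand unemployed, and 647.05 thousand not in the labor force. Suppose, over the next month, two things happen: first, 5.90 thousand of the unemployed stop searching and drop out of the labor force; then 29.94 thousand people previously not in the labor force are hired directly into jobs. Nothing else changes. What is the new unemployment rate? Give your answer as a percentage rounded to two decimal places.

Initially, labor force = 939.33 + 60.98 = 1,000.31 thousand, so u = 60.98/1,000.31 = 6.10%.
After the first change, unemployed and labor force both fall by 5.90 → E = 939.33, U = 55.08, labor force = 994.41 thousand.
After the second change, employed and labor force both rise by 29.94; unemployed unchanged → E = 969.27, U = 55.08, labor force = 1,024.35 thousand.
New unemployment rate = 55.08 / 1,024.35 = 5.38%.

New unemployment rate ≈ 5.38%.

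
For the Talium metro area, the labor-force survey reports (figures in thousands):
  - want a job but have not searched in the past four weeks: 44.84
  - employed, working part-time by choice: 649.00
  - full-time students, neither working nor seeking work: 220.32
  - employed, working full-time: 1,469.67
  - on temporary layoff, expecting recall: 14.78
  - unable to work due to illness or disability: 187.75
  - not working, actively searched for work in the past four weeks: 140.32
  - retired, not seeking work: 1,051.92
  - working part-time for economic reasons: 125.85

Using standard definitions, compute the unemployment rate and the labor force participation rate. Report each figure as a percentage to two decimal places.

Unemployment rate ≈ 6.46%; labor force participation rate ≈ 61.46%.

Employed = 649.00 + 1,469.67 + 125.85 = 2,244.52 thousand (anyone who worked, including part-time for economic reasons, counts as employed).
Unemployed = 14.78 + 140.32 = 155.10 thousand (jobless and actively searching, or on temporary layoff).
Labor force = 2,244.52 + 155.10 = 2,399.62 thousand.
Not in labor force = 44.84 + 220.32 + 187.75 + 1,051.92 = 1,504.83 thousand (those not working and not actively searching are outside the labor force — including those who want a job but have given up searching).
Civilian working-age population = 2,399.62 + 1,504.83 = 3,904.45 thousand.
Unemployment rate = 155.10 / 2,399.62 = 6.46%.
Labor force participation rate = 2,399.62 / 3,904.45 = 61.46%.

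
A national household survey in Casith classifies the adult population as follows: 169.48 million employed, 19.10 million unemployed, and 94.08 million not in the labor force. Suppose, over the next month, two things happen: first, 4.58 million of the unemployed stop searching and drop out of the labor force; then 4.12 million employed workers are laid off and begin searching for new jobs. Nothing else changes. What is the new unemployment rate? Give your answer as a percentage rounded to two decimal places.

New unemployment rate ≈ 10.13%.

Initially, labor force = 169.48 + 19.10 = 188.58 million, so u = 19.10/188.58 = 10.13%.
After the first change, unemployed and labor force both fall by 4.58 → E = 169.48, U = 14.52, labor force = 184.00 million.
After the second change, employed falls and unemployed rises by 4.12; labor force unchanged → E = 165.36, U = 18.64, labor force = 184.00 million.
New unemployment rate = 18.64 / 184.00 = 10.13%.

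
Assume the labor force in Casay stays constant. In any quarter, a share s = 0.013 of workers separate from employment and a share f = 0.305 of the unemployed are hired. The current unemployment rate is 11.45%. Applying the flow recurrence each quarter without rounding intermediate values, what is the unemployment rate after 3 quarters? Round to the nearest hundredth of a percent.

With a fixed labor force, u_{t+1} = u_t + s·(1−u_t) − f·u_t = u_t·(1−s−f) + s.
Here 1−s−f = 0.682 and s = 0.013.
u_1 = 0.114500 × 0.682 + 0.013 = 0.091089.
u_2 = 0.091089 × 0.682 + 0.013 = 0.075123.
u_3 = 0.075123 × 0.682 + 0.013 = 0.064234.

Unemployment rate after three quarters ≈ 6.42%.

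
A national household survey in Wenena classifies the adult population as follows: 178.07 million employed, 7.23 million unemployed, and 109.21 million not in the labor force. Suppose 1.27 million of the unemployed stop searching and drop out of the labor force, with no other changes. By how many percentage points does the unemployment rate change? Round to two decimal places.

The unemployment rate changes by −0.66 percentage points.

Initially, labor force = 178.07 + 7.23 = 185.30 million, so u = 7.23/185.30 = 3.90%.
After the change, unemployed and labor force both fall by 1.27 → E = 178.07, U = 5.96, labor force = 184.03 million.
New unemployment rate = 5.96 / 184.03 = 3.24%.
Change = 3.24% − 3.90% = −0.66 percentage points.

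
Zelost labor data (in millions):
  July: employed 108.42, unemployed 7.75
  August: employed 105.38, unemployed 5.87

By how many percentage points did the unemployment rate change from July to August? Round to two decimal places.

July: labor force = 108.42 + 7.75 = 116.17; u = 7.75/116.17 = 6.67%.
August: labor force = 105.38 + 5.87 = 111.25; u = 5.87/111.25 = 5.28%.
Change = 5.28% − 6.67% = −1.39 pp.

The unemployment rate changed by −1.39 percentage points.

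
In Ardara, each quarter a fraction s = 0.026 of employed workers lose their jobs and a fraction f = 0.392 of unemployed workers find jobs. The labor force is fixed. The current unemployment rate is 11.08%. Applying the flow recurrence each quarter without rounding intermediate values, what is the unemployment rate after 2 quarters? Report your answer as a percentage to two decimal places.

Unemployment rate after two quarters ≈ 7.87%.

With a fixed labor force, u_{t+1} = u_t + s·(1−u_t) − f·u_t = u_t·(1−s−f) + s.
Here 1−s−f = 0.582 and s = 0.026.
u_1 = 0.110800 × 0.582 + 0.026 = 0.090486.
u_2 = 0.090486 × 0.582 + 0.026 = 0.078663.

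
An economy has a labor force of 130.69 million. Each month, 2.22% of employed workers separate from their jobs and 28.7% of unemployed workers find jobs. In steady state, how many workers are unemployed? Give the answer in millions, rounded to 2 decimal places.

About 9.38 million are unemployed in steady state.

Steady-state unemployment rate u* = s/(s+f) = 2.22/(2.22+28.7) = 0.071798.
Unemployed = u* × labor force = 0.071798 × 130.69 ≈ 9.38 million.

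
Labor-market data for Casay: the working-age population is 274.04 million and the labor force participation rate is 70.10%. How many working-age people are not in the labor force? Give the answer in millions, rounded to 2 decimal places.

Share not in the labor force = 1 − 0.7010 = 0.2990.
Not in labor force = 0.2990 × 274.04 ≈ 81.94 million.

About 81.94 million are not in the labor force.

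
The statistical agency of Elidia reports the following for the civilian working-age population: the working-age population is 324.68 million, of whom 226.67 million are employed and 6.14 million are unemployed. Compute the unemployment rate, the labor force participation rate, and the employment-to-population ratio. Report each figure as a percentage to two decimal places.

Labor force = employed + unemployed = 226.67 + 6.14 = 232.81 million.
Unemployment rate = 6.14 / 232.81 = 2.64%.
Labor force participation rate = 232.81 / 324.68 = 71.70%.
Employment-population ratio = 226.67 / 324.68 = 69.81%.

Unemployment rate ≈ 2.64%; labor force participation rate ≈ 71.70%; employment-population ratio ≈ 69.81%.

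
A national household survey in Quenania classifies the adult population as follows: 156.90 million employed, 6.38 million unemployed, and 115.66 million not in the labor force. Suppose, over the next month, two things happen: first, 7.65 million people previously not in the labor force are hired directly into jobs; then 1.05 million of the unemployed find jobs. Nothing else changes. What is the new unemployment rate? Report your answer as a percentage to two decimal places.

New unemployment rate ≈ 3.12%.

Initially, labor force = 156.90 + 6.38 = 163.28 million, so u = 6.38/163.28 = 3.91%.
After the first change, employed and labor force both rise by 7.65; unemployed unchanged → E = 164.55, U = 6.38, labor force = 170.93 million.
After the second change, unemployed falls and employed rises by 1.05; labor force unchanged → E = 165.60, U = 5.33, labor force = 170.93 million.
New unemployment rate = 5.33 / 170.93 = 3.12%.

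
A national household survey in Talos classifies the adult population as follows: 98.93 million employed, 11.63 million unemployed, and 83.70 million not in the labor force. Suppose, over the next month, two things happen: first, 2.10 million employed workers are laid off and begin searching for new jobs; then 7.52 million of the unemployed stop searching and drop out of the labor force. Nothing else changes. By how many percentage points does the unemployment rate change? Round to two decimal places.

The unemployment rate changes by −4.49 percentage points.

Initially, labor force = 98.93 + 11.63 = 110.56 million, so u = 11.63/110.56 = 10.52%.
After the first change, employed falls and unemployed rises by 2.10; labor force unchanged → E = 96.83, U = 13.73, labor force = 110.56 million.
After the second change, unemployed and labor force both fall by 7.52 → E = 96.83, U = 6.21, labor force = 103.04 million.
New unemployment rate = 6.21 / 103.04 = 6.03%.
Change = 6.03% − 10.52% = −4.49 percentage points.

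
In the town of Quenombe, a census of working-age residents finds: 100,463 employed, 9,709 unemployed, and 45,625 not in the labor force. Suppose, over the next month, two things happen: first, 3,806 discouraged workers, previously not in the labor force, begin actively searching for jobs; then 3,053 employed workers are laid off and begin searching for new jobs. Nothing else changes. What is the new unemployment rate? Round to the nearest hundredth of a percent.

New unemployment rate ≈ 14.54%.

Initially, labor force = 100,463 + 9,709 = 110,172, so u = 9,709/110,172 = 8.81%.
After the first change, unemployed and labor force both rise by 3,806 → E = 100,463, U = 13,515, labor force = 113,978.
After the second change, employed falls and unemployed rises by 3,053; labor force unchanged → E = 97,410, U = 16,568, labor force = 113,978.
New unemployment rate = 16,568 / 113,978 = 14.54%.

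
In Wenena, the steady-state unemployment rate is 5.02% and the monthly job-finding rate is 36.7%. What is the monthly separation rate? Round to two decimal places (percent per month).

Separation rate ≈ 1.94% per month.

From u* = s/(s+f): s = u·f/(1−u).
s = 0.0502 × 36.7 / (1 − 0.0502) = 1.8423 / 0.9498 ≈ 1.94% per month.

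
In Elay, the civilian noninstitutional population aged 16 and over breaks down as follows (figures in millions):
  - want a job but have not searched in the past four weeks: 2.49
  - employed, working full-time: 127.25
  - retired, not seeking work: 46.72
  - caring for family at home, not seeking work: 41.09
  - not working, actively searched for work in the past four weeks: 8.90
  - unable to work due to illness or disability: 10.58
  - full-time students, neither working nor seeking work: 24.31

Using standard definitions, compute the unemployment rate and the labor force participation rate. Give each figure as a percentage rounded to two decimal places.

Employed = 127.25 million.
Unemployed = 8.90 million.
Labor force = 127.25 + 8.90 = 136.15 million.
Not in labor force = 2.49 + 46.72 + 41.09 + 10.58 + 24.31 = 125.19 million (those not working and not actively searching are outside the labor force — including those who want a job but have given up searching).
Civilian working-age population = 136.15 + 125.19 = 261.34 million.
Unemployment rate = 8.90 / 136.15 = 6.54%.
Labor force participation rate = 136.15 / 261.34 = 52.10%.

Unemployment rate ≈ 6.54%; labor force participation rate ≈ 52.10%.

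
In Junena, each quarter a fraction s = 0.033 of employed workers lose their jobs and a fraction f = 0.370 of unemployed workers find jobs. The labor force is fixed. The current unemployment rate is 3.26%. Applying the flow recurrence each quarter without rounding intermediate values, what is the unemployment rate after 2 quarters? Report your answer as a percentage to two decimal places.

Unemployment rate after two quarters ≈ 6.43%.

With a fixed labor force, u_{t+1} = u_t + s·(1−u_t) − f·u_t = u_t·(1−s−f) + s.
Here 1−s−f = 0.597 and s = 0.033.
u_1 = 0.032600 × 0.597 + 0.033 = 0.052462.
u_2 = 0.052462 × 0.597 + 0.033 = 0.064320.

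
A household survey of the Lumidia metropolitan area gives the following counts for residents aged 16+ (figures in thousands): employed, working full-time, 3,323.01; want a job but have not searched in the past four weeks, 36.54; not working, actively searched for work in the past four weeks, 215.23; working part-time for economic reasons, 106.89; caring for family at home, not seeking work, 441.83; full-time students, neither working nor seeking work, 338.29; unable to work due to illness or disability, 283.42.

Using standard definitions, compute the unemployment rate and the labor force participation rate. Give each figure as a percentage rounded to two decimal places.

Employed = 3,323.01 + 106.89 = 3,429.90 thousand (anyone who worked, including part-time for economic reasons, counts as employed).
Unemployed = 215.23 thousand.
Labor force = 3,429.90 + 215.23 = 3,645.13 thousand.
Not in labor force = 36.54 + 441.83 + 338.29 + 283.42 = 1,100.08 thousand (those not working and not actively searching are outside the labor force — including those who want a job but have given up searching).
Civilian working-age population = 3,645.13 + 1,100.08 = 4,745.21 thousand.
Unemployment rate = 215.23 / 3,645.13 = 5.90%.
Labor force participation rate = 3,645.13 / 4,745.21 = 76.82%.

Unemployment rate ≈ 5.90%; labor force participation rate ≈ 76.82%.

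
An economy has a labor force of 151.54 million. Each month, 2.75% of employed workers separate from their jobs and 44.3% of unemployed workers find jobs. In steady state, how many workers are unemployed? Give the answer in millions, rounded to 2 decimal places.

Steady-state unemployment rate u* = s/(s+f) = 2.75/(2.75+44.3) = 0.058448.
Unemployed = u* × labor force = 0.058448 × 151.54 ≈ 8.86 million.

About 8.86 million are unemployed in steady state.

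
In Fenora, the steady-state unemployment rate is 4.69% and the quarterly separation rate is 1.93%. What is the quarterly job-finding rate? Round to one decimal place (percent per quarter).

Job-finding rate ≈ 39.2% per quarter.

From u* = s/(s+f): f = s·(1−u)/u.
f = 1.93 × (1 − 0.0469) / 0.0469 = 1.8395 / 0.0469 ≈ 39.2% per quarter.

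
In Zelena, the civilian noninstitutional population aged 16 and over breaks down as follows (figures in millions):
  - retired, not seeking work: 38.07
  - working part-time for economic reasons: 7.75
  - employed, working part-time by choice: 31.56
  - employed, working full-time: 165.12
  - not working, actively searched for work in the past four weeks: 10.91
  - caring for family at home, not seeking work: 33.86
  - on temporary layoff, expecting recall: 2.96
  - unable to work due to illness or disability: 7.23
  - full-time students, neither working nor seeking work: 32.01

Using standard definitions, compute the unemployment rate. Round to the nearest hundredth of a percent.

Employed = 7.75 + 31.56 + 165.12 = 204.43 million (anyone who worked, including part-time for economic reasons, counts as employed).
Unemployed = 10.91 + 2.96 = 13.87 million (jobless and actively searching, or on temporary layoff).
Labor force = 204.43 + 13.87 = 218.30 million.
Unemployment rate = 13.87 / 218.30 = 6.35%.

Unemployment rate ≈ 6.35%.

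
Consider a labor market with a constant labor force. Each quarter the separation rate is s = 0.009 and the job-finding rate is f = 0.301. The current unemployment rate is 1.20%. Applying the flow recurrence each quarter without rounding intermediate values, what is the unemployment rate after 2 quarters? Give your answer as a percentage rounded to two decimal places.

Unemployment rate after two quarters ≈ 2.09%.

With a fixed labor force, u_{t+1} = u_t + s·(1−u_t) − f·u_t = u_t·(1−s−f) + s.
Here 1−s−f = 0.690 and s = 0.009.
u_1 = 0.012000 × 0.690 + 0.009 = 0.017280.
u_2 = 0.017280 × 0.690 + 0.009 = 0.020923.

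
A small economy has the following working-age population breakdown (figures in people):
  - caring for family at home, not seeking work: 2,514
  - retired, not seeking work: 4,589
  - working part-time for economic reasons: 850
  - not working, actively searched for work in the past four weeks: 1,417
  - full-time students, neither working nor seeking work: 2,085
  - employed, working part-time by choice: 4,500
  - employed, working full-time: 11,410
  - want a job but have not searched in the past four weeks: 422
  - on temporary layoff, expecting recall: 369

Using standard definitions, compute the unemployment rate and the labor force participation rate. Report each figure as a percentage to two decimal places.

Employed = 850 + 4,500 + 11,410 = 16,760 (anyone who worked, including part-time for economic reasons, counts as employed).
Unemployed = 1,417 + 369 = 1,786 (jobless and actively searching, or on temporary layoff).
Labor force = 16,760 + 1,786 = 18,546.
Not in labor force = 2,514 + 4,589 + 2,085 + 422 = 9,610 (those not working and not actively searching are outside the labor force — including those who want a job but have given up searching).
Civilian working-age population = 18,546 + 9,610 = 28,156.
Unemployment rate = 1,786 / 18,546 = 9.63%.
Labor force participation rate = 18,546 / 28,156 = 65.87%.

Unemployment rate ≈ 9.63%; labor force participation rate ≈ 65.87%.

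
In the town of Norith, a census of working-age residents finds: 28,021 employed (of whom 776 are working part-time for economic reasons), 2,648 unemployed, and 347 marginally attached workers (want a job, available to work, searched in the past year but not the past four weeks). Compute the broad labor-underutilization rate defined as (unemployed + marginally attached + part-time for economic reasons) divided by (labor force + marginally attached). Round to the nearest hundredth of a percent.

Labor force = 28,021 + 2,648 = 30,669.
Numerator = 2,648 + 347 + 776 = 3,771.
Denominator = 30,669 + 347 = 31,016.
Broad rate = 3,771 / 31,016 = 12.16%.

Broad underutilization rate ≈ 12.16%.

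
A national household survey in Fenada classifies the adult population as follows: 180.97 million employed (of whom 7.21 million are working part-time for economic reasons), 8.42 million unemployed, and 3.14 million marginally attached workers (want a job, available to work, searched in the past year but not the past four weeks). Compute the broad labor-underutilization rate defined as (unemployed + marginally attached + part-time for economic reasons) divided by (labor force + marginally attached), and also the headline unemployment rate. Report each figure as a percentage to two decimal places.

Labor force = 180.97 + 8.42 = 189.39 million.
Numerator = 8.42 + 3.14 + 7.21 = 18.77 million.
Denominator = 189.39 + 3.14 = 192.53 million.
Broad rate = 18.77 / 192.53 = 9.75%.
Headline unemployment rate = 8.42 / 189.39 = 4.45%.

Broad underutilization rate ≈ 9.75%; headline unemployment rate ≈ 4.45%.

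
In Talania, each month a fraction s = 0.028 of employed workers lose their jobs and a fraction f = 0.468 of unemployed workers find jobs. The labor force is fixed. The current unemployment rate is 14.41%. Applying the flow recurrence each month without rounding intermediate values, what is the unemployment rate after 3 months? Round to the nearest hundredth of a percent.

With a fixed labor force, u_{t+1} = u_t + s·(1−u_t) − f·u_t = u_t·(1−s−f) + s.
Here 1−s−f = 0.504 and s = 0.028.
u_1 = 0.144100 × 0.504 + 0.028 = 0.100626.
u_2 = 0.100626 × 0.504 + 0.028 = 0.078716.
u_3 = 0.078716 × 0.504 + 0.028 = 0.067673.

Unemployment rate after three months ≈ 6.77%.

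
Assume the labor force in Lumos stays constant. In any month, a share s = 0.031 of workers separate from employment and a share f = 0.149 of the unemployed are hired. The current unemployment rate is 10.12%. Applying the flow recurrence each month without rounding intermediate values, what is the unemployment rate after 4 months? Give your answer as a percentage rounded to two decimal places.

Unemployment rate after four months ≈ 14.01%.

With a fixed labor force, u_{t+1} = u_t + s·(1−u_t) − f·u_t = u_t·(1−s−f) + s.
Here 1−s−f = 0.820 and s = 0.031.
u_1 = 0.101200 × 0.820 + 0.031 = 0.113984.
u_2 = 0.113984 × 0.820 + 0.031 = 0.124467.
u_3 = 0.124467 × 0.820 + 0.031 = 0.133063.
u_4 = 0.133063 × 0.820 + 0.031 = 0.140112.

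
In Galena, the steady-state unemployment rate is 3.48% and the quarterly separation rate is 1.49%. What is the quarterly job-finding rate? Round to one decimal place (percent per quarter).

Job-finding rate ≈ 41.3% per quarter.

From u* = s/(s+f): f = s·(1−u)/u.
f = 1.49 × (1 − 0.0348) / 0.0348 = 1.4381 / 0.0348 ≈ 41.3% per quarter.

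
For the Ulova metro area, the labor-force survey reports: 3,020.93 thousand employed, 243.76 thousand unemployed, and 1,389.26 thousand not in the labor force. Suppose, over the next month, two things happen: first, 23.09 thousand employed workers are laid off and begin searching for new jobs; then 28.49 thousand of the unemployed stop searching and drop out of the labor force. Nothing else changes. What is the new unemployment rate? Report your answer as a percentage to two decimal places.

New unemployment rate ≈ 7.37%.

Initially, labor force = 3,020.93 + 243.76 = 3,264.69 thousand, so u = 243.76/3,264.69 = 7.47%.
After the first change, employed falls and unemployed rises by 23.09; labor force unchanged → E = 2,997.84, U = 266.85, labor force = 3,264.69 thousand.
After the second change, unemployed and labor force both fall by 28.49 → E = 2,997.84, U = 238.36, labor force = 3,236.20 thousand.
New unemployment rate = 238.36 / 3,236.20 = 7.37%.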